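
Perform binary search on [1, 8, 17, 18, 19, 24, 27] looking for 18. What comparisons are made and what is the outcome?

Binary search for 18 in [1, 8, 17, 18, 19, 24, 27]:

lo=0, hi=6, mid=3, arr[mid]=18 -> Found target at index 3!

Binary search finds 18 at index 3 after 1 comparisons. The search repeatedly halves the search space by comparing with the middle element.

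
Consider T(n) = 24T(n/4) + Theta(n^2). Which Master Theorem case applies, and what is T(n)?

Master Theorem for T(n) = 24T(n/4) + O(n^2):

a = 24, b = 4, c = 2
log_b(a) = log_4(24) = 2.2925

Case 1: c = 2 < log_4(24) = 2.2925
T(n) = O(n^(log_4 24))

For T(n) = 24T(n/4) + O(n^2): log_4(24) = 2.2925. This is Case 1 of the Master Theorem (c < log_b(a), work dominated by leaves), giving O(n^(log_4 24)).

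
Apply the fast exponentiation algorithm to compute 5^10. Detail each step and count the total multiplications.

Computing 5^10 by squaring (build up from 5^1; each line after the first costs one multiplication):

5^1 = 5
5^2 = (5^1)^2 = 5^2 = 25
5^4 = (5^2)^2 = 25^2 = 625
5^5 = 5 * 5^4 = 5 * 625 = 3125
5^10 = (5^5)^2 = 3125^2 = 9765625

Result: 9765625
Multiplications needed: 4 (4 lines after 5^1)

5^10 = 9765625. Using exponentiation by squaring, this requires 4 multiplications. The key idea: if the exponent is even, square the half-power; if odd, multiply by the base once.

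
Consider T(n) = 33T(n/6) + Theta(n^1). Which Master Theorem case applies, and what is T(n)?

Master Theorem for T(n) = 33T(n/6) + O(n^1):

a = 33, b = 6, c = 1
log_b(a) = log_6(33) = 1.9514

Case 1: c = 1 < log_6(33) = 1.9514
T(n) = O(n^(log_6 33))

For T(n) = 33T(n/6) + O(n^1): log_6(33) = 1.9514. This is Case 1 of the Master Theorem (c < log_b(a), work dominated by leaves), giving O(n^(log_6 33)).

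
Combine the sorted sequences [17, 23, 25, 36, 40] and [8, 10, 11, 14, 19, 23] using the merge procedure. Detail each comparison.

Merging process:

Compare 17 vs 8: take 8 from right. Merged: [8]
Compare 17 vs 10: take 10 from right. Merged: [8, 10]
Compare 17 vs 11: take 11 from right. Merged: [8, 10, 11]
Compare 17 vs 14: take 14 from right. Merged: [8, 10, 11, 14]
Compare 17 vs 19: take 17 from left. Merged: [8, 10, 11, 14, 17]
Compare 23 vs 19: take 19 from right. Merged: [8, 10, 11, 14, 17, 19]
Compare 23 vs 23: take 23 from left. Merged: [8, 10, 11, 14, 17, 19, 23]
Compare 25 vs 23: take 23 from right. Merged: [8, 10, 11, 14, 17, 19, 23, 23]
Append remaining from left: [25, 36, 40]. Merged: [8, 10, 11, 14, 17, 19, 23, 23, 25, 36, 40]

Final merged array: [8, 10, 11, 14, 17, 19, 23, 23, 25, 36, 40]
Total comparisons: 8

The merged array is [8, 10, 11, 14, 17, 19, 23, 23, 25, 36, 40], requiring 8 comparisons. The merge step runs in O(n) time where n is the total number of elements.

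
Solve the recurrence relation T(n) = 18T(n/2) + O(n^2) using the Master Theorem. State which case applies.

Master Theorem for T(n) = 18T(n/2) + O(n^2):

a = 18, b = 2, c = 2
log_b(a) = log_2(18) = 4.1699

Case 1: c = 2 < log_2(18) = 4.1699
T(n) = O(n^(log_2 18))

For T(n) = 18T(n/2) + O(n^2): log_2(18) = 4.1699. This is Case 1 of the Master Theorem (c < log_b(a), work dominated by leaves), giving O(n^(log_2 18)).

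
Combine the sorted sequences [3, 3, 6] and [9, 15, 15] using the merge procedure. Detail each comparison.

Merging process:

Compare 3 vs 9: take 3 from left. Merged: [3]
Compare 3 vs 9: take 3 from left. Merged: [3, 3]
Compare 6 vs 9: take 6 from left. Merged: [3, 3, 6]
Append remaining from right: [9, 15, 15]. Merged: [3, 3, 6, 9, 15, 15]

Final merged array: [3, 3, 6, 9, 15, 15]
Total comparisons: 3

The merged array is [3, 3, 6, 9, 15, 15], requiring 3 comparisons. The merge step runs in O(n) time where n is the total number of elements.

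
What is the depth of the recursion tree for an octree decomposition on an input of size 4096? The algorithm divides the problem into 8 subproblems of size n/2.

For divide and conquer with division factor 2:

Problem sizes at each level:
Level 0: 4096
Level 1: 2048
Level 2: 1024
Level 3: 512
Level 4: 256
Level 5: 128
Level 6: 64
Level 7: 32
Level 8: 16
Level 9: 8
Level 10: 4
Level 11: 2
Level 12: 1

The root is level 0 and the size-1 base case is level 12 (the tree spans levels 0 through 12, i.e. 13 levels counting the root), so the depth is the number of divisions: log_2(4096) = 12

The recursion tree depth is log_2(4096) = 12. At each level, the problem size is divided by 2, so it takes 12 divisions to reduce to a base case of size 1. The algorithm makes 8 recursive calls at each level.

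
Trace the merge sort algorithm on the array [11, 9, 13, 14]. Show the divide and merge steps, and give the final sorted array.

Merge sort trace:

Split: [11, 9, 13, 14] -> [11, 9] and [13, 14]
  Split: [11, 9] -> [11] and [9]
  Merge: [11] + [9] -> [9, 11]
  Split: [13, 14] -> [13] and [14]
  Merge: [13] + [14] -> [13, 14]
Merge: [9, 11] + [13, 14] -> [9, 11, 13, 14]

Final sorted array: [9, 11, 13, 14]

The merge sort proceeds by recursively splitting the array and merging sorted halves.
After all merges, the sorted array is [9, 11, 13, 14].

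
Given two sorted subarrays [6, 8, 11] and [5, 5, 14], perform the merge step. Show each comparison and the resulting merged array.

Merging process:

Compare 6 vs 5: take 5 from right. Merged: [5]
Compare 6 vs 5: take 5 from right. Merged: [5, 5]
Compare 6 vs 14: take 6 from left. Merged: [5, 5, 6]
Compare 8 vs 14: take 8 from left. Merged: [5, 5, 6, 8]
Compare 11 vs 14: take 11 from left. Merged: [5, 5, 6, 8, 11]
Append remaining from right: [14]. Merged: [5, 5, 6, 8, 11, 14]

Final merged array: [5, 5, 6, 8, 11, 14]
Total comparisons: 5

The merged array is [5, 5, 6, 8, 11, 14], requiring 5 comparisons. The merge step runs in O(n) time where n is the total number of elements.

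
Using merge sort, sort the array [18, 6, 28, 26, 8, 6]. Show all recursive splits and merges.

Merge sort trace:

Split: [18, 6, 28, 26, 8, 6] -> [18, 6, 28] and [26, 8, 6]
  Split: [18, 6, 28] -> [18] and [6, 28]
    Split: [6, 28] -> [6] and [28]
    Merge: [6] + [28] -> [6, 28]
  Merge: [18] + [6, 28] -> [6, 18, 28]
  Split: [26, 8, 6] -> [26] and [8, 6]
    Split: [8, 6] -> [8] and [6]
    Merge: [8] + [6] -> [6, 8]
  Merge: [26] + [6, 8] -> [6, 8, 26]
Merge: [6, 18, 28] + [6, 8, 26] -> [6, 6, 8, 18, 26, 28]

Final sorted array: [6, 6, 8, 18, 26, 28]

The merge sort proceeds by recursively splitting the array and merging sorted halves.
After all merges, the sorted array is [6, 6, 8, 18, 26, 28].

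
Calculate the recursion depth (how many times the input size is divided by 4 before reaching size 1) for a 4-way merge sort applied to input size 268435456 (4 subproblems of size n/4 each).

For divide and conquer with division factor 4:

Problem sizes at each level:
Level 0: 268435456
Level 1: 67108864
Level 2: 16777216
Level 3: 4194304
Level 4: 1048576
Level 5: 262144
Level 6: 65536
Level 7: 16384
Level 8: 4096
Level 9: 1024
Level 10: 256
Level 11: 64
Level 12: 16
Level 13: 4
Level 14: 1

The root is level 0 and the size-1 base case is level 14 (the tree spans levels 0 through 14, i.e. 15 levels counting the root), so the depth is the number of divisions: log_4(268435456) = 14

The recursion tree depth is log_4(268435456) = 14. At each level, the problem size is divided by 4, so it takes 14 divisions to reduce to a base case of size 1. The algorithm makes 4 recursive calls at each level.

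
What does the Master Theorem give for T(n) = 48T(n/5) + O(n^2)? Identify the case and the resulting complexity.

Master Theorem for T(n) = 48T(n/5) + O(n^2):

a = 48, b = 5, c = 2
log_b(a) = log_5(48) = 2.4053

Case 1: c = 2 < log_5(48) = 2.4053
T(n) = O(n^(log_5 48))

For T(n) = 48T(n/5) + O(n^2): log_5(48) = 2.4053. This is Case 1 of the Master Theorem (c < log_b(a), work dominated by leaves), giving O(n^(log_5 48)).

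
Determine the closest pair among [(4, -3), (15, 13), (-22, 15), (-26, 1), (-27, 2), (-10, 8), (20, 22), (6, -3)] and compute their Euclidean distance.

Computing all pairwise distances among 8 points:

d((4, -3), (15, 13)) = 19.4165
d((4, -3), (-22, 15)) = 31.6228
d((4, -3), (-26, 1)) = 30.2655
d((4, -3), (-27, 2)) = 31.4006
d((4, -3), (-10, 8)) = 17.8045
d((4, -3), (20, 22)) = 29.6816
d((4, -3), (6, -3)) = 2.0
d((15, 13), (-22, 15)) = 37.054
d((15, 13), (-26, 1)) = 42.72
d((15, 13), (-27, 2)) = 43.4166
d((15, 13), (-10, 8)) = 25.4951
d((15, 13), (20, 22)) = 10.2956
d((15, 13), (6, -3)) = 18.3576
d((-22, 15), (-26, 1)) = 14.5602
d((-22, 15), (-27, 2)) = 13.9284
d((-22, 15), (-10, 8)) = 13.8924
d((-22, 15), (20, 22)) = 42.5793
d((-22, 15), (6, -3)) = 33.2866
d((-26, 1), (-27, 2)) = 1.4142 <-- minimum
d((-26, 1), (-10, 8)) = 17.4642
d((-26, 1), (20, 22)) = 50.5668
d((-26, 1), (6, -3)) = 32.249
d((-27, 2), (-10, 8)) = 18.0278
d((-27, 2), (20, 22)) = 51.0784
d((-27, 2), (6, -3)) = 33.3766
d((-10, 8), (20, 22)) = 33.1059
d((-10, 8), (6, -3)) = 19.4165
d((20, 22), (6, -3)) = 28.6531

Closest pair: (-26, 1) and (-27, 2) with distance 1.4142

The closest pair is (-26, 1) and (-27, 2) with Euclidean distance 1.4142. For 8 points, brute-force pairwise comparison is shown above. For large n, the divide-and-conquer algorithm (sort by x, recurse on halves, check the dividing strip) achieves O(n log n).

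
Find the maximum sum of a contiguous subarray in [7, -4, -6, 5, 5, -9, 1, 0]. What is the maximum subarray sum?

Using Kadane's algorithm on [7, -4, -6, 5, 5, -9, 1, 0]:

Scanning through the array:
Position 1 (value -4): max_ending_here = 3, max_so_far = 7
Position 2 (value -6): max_ending_here = -3, max_so_far = 7
Position 3 (value 5): max_ending_here = 5, max_so_far = 7
Position 4 (value 5): max_ending_here = 10, max_so_far = 10
Position 5 (value -9): max_ending_here = 1, max_so_far = 10
Position 6 (value 1): max_ending_here = 2, max_so_far = 10
Position 7 (value 0): max_ending_here = 2, max_so_far = 10

Maximum subarray: [5, 5]
Maximum sum: 10

The maximum subarray is [5, 5] with sum 10. This subarray runs from index 3 to index 4.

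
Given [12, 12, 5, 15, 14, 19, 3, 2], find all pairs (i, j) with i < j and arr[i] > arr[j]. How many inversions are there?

Finding inversions in [12, 12, 5, 15, 14, 19, 3, 2]:

(0, 2): arr[0]=12 > arr[2]=5
(0, 6): arr[0]=12 > arr[6]=3
(0, 7): arr[0]=12 > arr[7]=2
(1, 2): arr[1]=12 > arr[2]=5
(1, 6): arr[1]=12 > arr[6]=3
(1, 7): arr[1]=12 > arr[7]=2
(2, 6): arr[2]=5 > arr[6]=3
(2, 7): arr[2]=5 > arr[7]=2
(3, 4): arr[3]=15 > arr[4]=14
(3, 6): arr[3]=15 > arr[6]=3
(3, 7): arr[3]=15 > arr[7]=2
(4, 6): arr[4]=14 > arr[6]=3
(4, 7): arr[4]=14 > arr[7]=2
(5, 6): arr[5]=19 > arr[6]=3
(5, 7): arr[5]=19 > arr[7]=2
(6, 7): arr[6]=3 > arr[7]=2

Total inversions: 16

The array has 16 inversion(s): (0,2), (0,6), (0,7), (1,2), (1,6), (1,7), (2,6), (2,7), (3,4), (3,6), (3,7), (4,6), (4,7), (5,6), (5,7), (6,7). Each pair (i,j) satisfies i < j and arr[i] > arr[j].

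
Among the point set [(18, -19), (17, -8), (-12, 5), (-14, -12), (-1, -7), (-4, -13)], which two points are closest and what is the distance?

Computing all pairwise distances among 6 points:

d((18, -19), (17, -8)) = 11.0454
d((18, -19), (-12, 5)) = 38.4187
d((18, -19), (-14, -12)) = 32.7567
d((18, -19), (-1, -7)) = 22.4722
d((18, -19), (-4, -13)) = 22.8035
d((17, -8), (-12, 5)) = 31.7805
d((17, -8), (-14, -12)) = 31.257
d((17, -8), (-1, -7)) = 18.0278
d((17, -8), (-4, -13)) = 21.587
d((-12, 5), (-14, -12)) = 17.1172
d((-12, 5), (-1, -7)) = 16.2788
d((-12, 5), (-4, -13)) = 19.6977
d((-14, -12), (-1, -7)) = 13.9284
d((-14, -12), (-4, -13)) = 10.0499
d((-1, -7), (-4, -13)) = 6.7082 <-- minimum

Closest pair: (-1, -7) and (-4, -13) with distance 6.7082

The closest pair is (-1, -7) and (-4, -13) with Euclidean distance 6.7082. For 6 points, brute-force pairwise comparison is shown above. For large n, the divide-and-conquer algorithm (sort by x, recurse on halves, check the dividing strip) achieves O(n log n).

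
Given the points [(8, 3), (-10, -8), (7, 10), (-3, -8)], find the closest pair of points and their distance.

Computing all pairwise distances among 4 points:

d((8, 3), (-10, -8)) = 21.095
d((8, 3), (7, 10)) = 7.0711
d((8, 3), (-3, -8)) = 15.5563
d((-10, -8), (7, 10)) = 24.7588
d((-10, -8), (-3, -8)) = 7.0 <-- minimum
d((7, 10), (-3, -8)) = 20.5913

Closest pair: (-10, -8) and (-3, -8) with distance 7.0

The closest pair is (-10, -8) and (-3, -8) with Euclidean distance 7.0. For 4 points, brute-force pairwise comparison is shown above. For large n, the divide-and-conquer algorithm (sort by x, recurse on halves, check the dividing strip) achieves O(n log n).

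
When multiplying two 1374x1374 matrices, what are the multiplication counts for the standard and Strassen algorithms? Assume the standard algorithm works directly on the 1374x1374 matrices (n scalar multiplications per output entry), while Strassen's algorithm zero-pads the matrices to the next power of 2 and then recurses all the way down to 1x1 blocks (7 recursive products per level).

Matrix multiplication for 1374x1374 matrices:

Strassen's algorithm requires power-of-2 dimensions. Pad 1374x1374 to 2048x2048 (next power of 2).

Standard algorithm: 1374^3 = 2593941624 multiplications
Strassen's algorithm: 7^(log2(2048)) = 7^11 = 1977326743 multiplications
Savings: 2593941624 - 1977326743 = 616614881 multiplications

Standard: 2593941624 multiplications (1374^3). Strassen: 1977326743 multiplications (7^11, after padding to 2048x2048). Strassen reduces 8 recursive multiplications to 7 at each level.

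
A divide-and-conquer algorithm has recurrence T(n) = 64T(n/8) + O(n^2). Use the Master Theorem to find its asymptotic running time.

Master Theorem for T(n) = 64T(n/8) + O(n^2):

a = 64, b = 8, c = 2
log_b(a) = log_8(64) = 2.0000

Case 2: c = 2 = log_8(64) = 2.0000
T(n) = O(n^2 log n) = O(n^2 log n)

For T(n) = 64T(n/8) + O(n^2): log_8(64) = 2.0000. This is Case 2 of the Master Theorem (c = log_b(a), equal work at all levels), giving O(n^2 log n).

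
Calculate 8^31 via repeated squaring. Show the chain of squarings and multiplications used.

Computing 8^31 by squaring (build up from 8^1; each line after the first costs one multiplication):

8^1 = 8
8^2 = (8^1)^2 = 8^2 = 64
8^3 = 8 * 8^2 = 8 * 64 = 512
8^6 = (8^3)^2 = 512^2 = 262144
8^7 = 8 * 8^6 = 8 * 262144 = 2097152
8^14 = (8^7)^2 = 2097152^2 = 4398046511104
8^15 = 8 * 8^14 = 8 * 4398046511104 = 35184372088832
8^30 = (8^15)^2 = 35184372088832^2 = 1237940039285380274899124224
8^31 = 8 * 8^30 = 8 * 1237940039285380274899124224 = 9903520314283042199192993792

Result: 9903520314283042199192993792
Multiplications needed: 8 (8 lines after 8^1)

8^31 = 9903520314283042199192993792. Using exponentiation by squaring, this requires 8 multiplications. The key idea: if the exponent is even, square the half-power; if odd, multiply by the base once.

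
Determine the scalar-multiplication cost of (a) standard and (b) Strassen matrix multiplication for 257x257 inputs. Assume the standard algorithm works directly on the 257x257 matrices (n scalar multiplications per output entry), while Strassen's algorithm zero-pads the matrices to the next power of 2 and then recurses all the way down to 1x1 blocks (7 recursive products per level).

Matrix multiplication for 257x257 matrices:

Strassen's algorithm requires power-of-2 dimensions. Pad 257x257 to 512x512 (next power of 2).

Standard algorithm: 257^3 = 16974593 multiplications
Strassen's algorithm: 7^(log2(512)) = 7^9 = 40353607 multiplications
Difference: 16974593 - 40353607 = -23379014 (Strassen uses MORE here due to padding overhead — for small or just-over-power-of-2 n, padding can outweigh the per-level savings)

Standard: 16974593 multiplications (257^3). Strassen: 40353607 multiplications (7^9, after padding to 512x512). Strassen reduces 8 recursive multiplications to 7 at each level.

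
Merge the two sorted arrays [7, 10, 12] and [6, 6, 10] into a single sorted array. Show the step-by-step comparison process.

Merging process:

Compare 7 vs 6: take 6 from right. Merged: [6]
Compare 7 vs 6: take 6 from right. Merged: [6, 6]
Compare 7 vs 10: take 7 from left. Merged: [6, 6, 7]
Compare 10 vs 10: take 10 from left. Merged: [6, 6, 7, 10]
Compare 12 vs 10: take 10 from right. Merged: [6, 6, 7, 10, 10]
Append remaining from left: [12]. Merged: [6, 6, 7, 10, 10, 12]

Final merged array: [6, 6, 7, 10, 10, 12]
Total comparisons: 5

The merged array is [6, 6, 7, 10, 10, 12], requiring 5 comparisons. The merge step runs in O(n) time where n is the total number of elements.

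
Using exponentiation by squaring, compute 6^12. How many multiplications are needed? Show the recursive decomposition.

Computing 6^12 by squaring (build up from 6^1; each line after the first costs one multiplication):

6^1 = 6
6^2 = (6^1)^2 = 6^2 = 36
6^3 = 6 * 6^2 = 6 * 36 = 216
6^6 = (6^3)^2 = 216^2 = 46656
6^12 = (6^6)^2 = 46656^2 = 2176782336

Result: 2176782336
Multiplications needed: 4 (4 lines after 6^1)

6^12 = 2176782336. Using exponentiation by squaring, this requires 4 multiplications. The key idea: if the exponent is even, square the half-power; if odd, multiply by the base once.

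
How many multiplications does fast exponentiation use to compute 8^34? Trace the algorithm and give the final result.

Computing 8^34 by squaring (build up from 8^1; each line after the first costs one multiplication):

8^1 = 8
8^2 = (8^1)^2 = 8^2 = 64
8^4 = (8^2)^2 = 64^2 = 4096
8^8 = (8^4)^2 = 4096^2 = 16777216
8^16 = (8^8)^2 = 16777216^2 = 281474976710656
8^17 = 8 * 8^16 = 8 * 281474976710656 = 2251799813685248
8^34 = (8^17)^2 = 2251799813685248^2 = 5070602400912917605986812821504

Result: 5070602400912917605986812821504
Multiplications needed: 6 (6 lines after 8^1)

8^34 = 5070602400912917605986812821504. Using exponentiation by squaring, this requires 6 multiplications. The key idea: if the exponent is even, square the half-power; if odd, multiply by the base once.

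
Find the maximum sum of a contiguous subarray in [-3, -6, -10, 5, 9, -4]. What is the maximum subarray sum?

Using Kadane's algorithm on [-3, -6, -10, 5, 9, -4]:

Scanning through the array:
Position 1 (value -6): max_ending_here = -6, max_so_far = -3
Position 2 (value -10): max_ending_here = -10, max_so_far = -3
Position 3 (value 5): max_ending_here = 5, max_so_far = 5
Position 4 (value 9): max_ending_here = 14, max_so_far = 14
Position 5 (value -4): max_ending_here = 10, max_so_far = 14

Maximum subarray: [5, 9]
Maximum sum: 14

The maximum subarray is [5, 9] with sum 14. This subarray runs from index 3 to index 4.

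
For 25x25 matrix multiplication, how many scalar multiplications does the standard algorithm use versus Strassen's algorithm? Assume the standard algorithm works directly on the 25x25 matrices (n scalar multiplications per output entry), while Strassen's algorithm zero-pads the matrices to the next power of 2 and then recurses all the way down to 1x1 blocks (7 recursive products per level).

Matrix multiplication for 25x25 matrices:

Strassen's algorithm requires power-of-2 dimensions. Pad 25x25 to 32x32 (next power of 2).

Standard algorithm: 25^3 = 15625 multiplications
Strassen's algorithm: 7^(log2(32)) = 7^5 = 16807 multiplications
Difference: 15625 - 16807 = -1182 (Strassen uses MORE here due to padding overhead — for small or just-over-power-of-2 n, padding can outweigh the per-level savings)

Standard: 15625 multiplications (25^3). Strassen: 16807 multiplications (7^5, after padding to 32x32). Strassen reduces 8 recursive multiplications to 7 at each level.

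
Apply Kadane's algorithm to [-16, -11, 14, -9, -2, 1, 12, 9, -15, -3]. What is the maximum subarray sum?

Using Kadane's algorithm on [-16, -11, 14, -9, -2, 1, 12, 9, -15, -3]:

Scanning through the array:
Position 1 (value -11): max_ending_here = -11, max_so_far = -11
Position 2 (value 14): max_ending_here = 14, max_so_far = 14
Position 3 (value -9): max_ending_here = 5, max_so_far = 14
Position 4 (value -2): max_ending_here = 3, max_so_far = 14
Position 5 (value 1): max_ending_here = 4, max_so_far = 14
Position 6 (value 12): max_ending_here = 16, max_so_far = 16
Position 7 (value 9): max_ending_here = 25, max_so_far = 25
Position 8 (value -15): max_ending_here = 10, max_so_far = 25
Position 9 (value -3): max_ending_here = 7, max_so_far = 25

Maximum subarray: [14, -9, -2, 1, 12, 9]
Maximum sum: 25

The maximum subarray is [14, -9, -2, 1, 12, 9] with sum 25. This subarray runs from index 2 to index 7.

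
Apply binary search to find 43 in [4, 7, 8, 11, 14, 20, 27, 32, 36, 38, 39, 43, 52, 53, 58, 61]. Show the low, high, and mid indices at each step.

Binary search for 43 in [4, 7, 8, 11, 14, 20, 27, 32, 36, 38, 39, 43, 52, 53, 58, 61]:

lo=0, hi=15, mid=7, arr[mid]=32 -> 32 < 43, search right half
lo=8, hi=15, mid=11, arr[mid]=43 -> Found target at index 11!

Binary search finds 43 at index 11 after 2 comparisons. The search repeatedly halves the search space by comparing with the middle element.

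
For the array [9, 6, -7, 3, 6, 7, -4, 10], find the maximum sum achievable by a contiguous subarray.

Using Kadane's algorithm on [9, 6, -7, 3, 6, 7, -4, 10]:

Scanning through the array:
Position 1 (value 6): max_ending_here = 15, max_so_far = 15
Position 2 (value -7): max_ending_here = 8, max_so_far = 15
Position 3 (value 3): max_ending_here = 11, max_so_far = 15
Position 4 (value 6): max_ending_here = 17, max_so_far = 17
Position 5 (value 7): max_ending_here = 24, max_so_far = 24
Position 6 (value -4): max_ending_here = 20, max_so_far = 24
Position 7 (value 10): max_ending_here = 30, max_so_far = 30

Maximum subarray: [9, 6, -7, 3, 6, 7, -4, 10]
Maximum sum: 30

The maximum subarray is [9, 6, -7, 3, 6, 7, -4, 10] with sum 30. This subarray runs from index 0 to index 7.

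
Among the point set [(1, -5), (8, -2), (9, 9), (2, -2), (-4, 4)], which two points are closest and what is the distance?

Computing all pairwise distances among 5 points:

d((1, -5), (8, -2)) = 7.6158
d((1, -5), (9, 9)) = 16.1245
d((1, -5), (2, -2)) = 3.1623 <-- minimum
d((1, -5), (-4, 4)) = 10.2956
d((8, -2), (9, 9)) = 11.0454
d((8, -2), (2, -2)) = 6.0
d((8, -2), (-4, 4)) = 13.4164
d((9, 9), (2, -2)) = 13.0384
d((9, 9), (-4, 4)) = 13.9284
d((2, -2), (-4, 4)) = 8.4853

Closest pair: (1, -5) and (2, -2) with distance 3.1623

The closest pair is (1, -5) and (2, -2) with Euclidean distance 3.1623. For 5 points, brute-force pairwise comparison is shown above. For large n, the divide-and-conquer algorithm (sort by x, recurse on halves, check the dividing strip) achieves O(n log n).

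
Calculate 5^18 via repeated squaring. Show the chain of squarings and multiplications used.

Computing 5^18 by squaring (build up from 5^1; each line after the first costs one multiplication):

5^1 = 5
5^2 = (5^1)^2 = 5^2 = 25
5^4 = (5^2)^2 = 25^2 = 625
5^8 = (5^4)^2 = 625^2 = 390625
5^9 = 5 * 5^8 = 5 * 390625 = 1953125
5^18 = (5^9)^2 = 1953125^2 = 3814697265625

Result: 3814697265625
Multiplications needed: 5 (5 lines after 5^1)

5^18 = 3814697265625. Using exponentiation by squaring, this requires 5 multiplications. The key idea: if the exponent is even, square the half-power; if odd, multiply by the base once.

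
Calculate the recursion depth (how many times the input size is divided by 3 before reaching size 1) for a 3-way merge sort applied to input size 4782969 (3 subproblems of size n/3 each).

For divide and conquer with division factor 3:

Problem sizes at each level:
Level 0: 4782969
Level 1: 1594323
Level 2: 531441
Level 3: 177147
Level 4: 59049
Level 5: 19683
Level 6: 6561
Level 7: 2187
Level 8: 729
Level 9: 243
Level 10: 81
Level 11: 27
Level 12: 9
Level 13: 3
Level 14: 1

The root is level 0 and the size-1 base case is level 14 (the tree spans levels 0 through 14, i.e. 15 levels counting the root), so the depth is the number of divisions: log_3(4782969) = 14

The recursion tree depth is log_3(4782969) = 14. At each level, the problem size is divided by 3, so it takes 14 divisions to reduce to a base case of size 1. The algorithm makes 3 recursive calls at each level.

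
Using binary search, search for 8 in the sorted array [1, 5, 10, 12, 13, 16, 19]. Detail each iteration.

Binary search for 8 in [1, 5, 10, 12, 13, 16, 19]:

lo=0, hi=6, mid=3, arr[mid]=12 -> 12 > 8, search left half
lo=0, hi=2, mid=1, arr[mid]=5 -> 5 < 8, search right half
lo=2, hi=2, mid=2, arr[mid]=10 -> 10 > 8, search left half
lo=2 > hi=1, target 8 not found

Binary search determines that 8 is not in the array after 3 comparisons. The search space was exhausted without finding the target.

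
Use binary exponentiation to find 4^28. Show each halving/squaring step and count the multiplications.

Computing 4^28 by squaring (build up from 4^1; each line after the first costs one multiplication):

4^1 = 4
4^2 = (4^1)^2 = 4^2 = 16
4^3 = 4 * 4^2 = 4 * 16 = 64
4^6 = (4^3)^2 = 64^2 = 4096
4^7 = 4 * 4^6 = 4 * 4096 = 16384
4^14 = (4^7)^2 = 16384^2 = 268435456
4^28 = (4^14)^2 = 268435456^2 = 72057594037927936

Result: 72057594037927936
Multiplications needed: 6 (6 lines after 4^1)

4^28 = 72057594037927936. Using exponentiation by squaring, this requires 6 multiplications. The key idea: if the exponent is even, square the half-power; if odd, multiply by the base once.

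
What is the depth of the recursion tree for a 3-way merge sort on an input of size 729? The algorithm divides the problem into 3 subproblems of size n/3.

For divide and conquer with division factor 3:

Problem sizes at each level:
Level 0: 729
Level 1: 243
Level 2: 81
Level 3: 27
Level 4: 9
Level 5: 3
Level 6: 1

The root is level 0 and the size-1 base case is level 6 (the tree spans levels 0 through 6, i.e. 7 levels counting the root), so the depth is the number of divisions: log_3(729) = 6

The recursion tree depth is log_3(729) = 6. At each level, the problem size is divided by 3, so it takes 6 divisions to reduce to a base case of size 1. The algorithm makes 3 recursive calls at each level.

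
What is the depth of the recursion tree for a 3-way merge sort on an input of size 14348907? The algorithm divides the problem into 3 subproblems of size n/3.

For divide and conquer with division factor 3:

Problem sizes at each level:
Level 0: 14348907
Level 1: 4782969
Level 2: 1594323
Level 3: 531441
Level 4: 177147
Level 5: 59049
Level 6: 19683
Level 7: 6561
Level 8: 2187
Level 9: 729
Level 10: 243
Level 11: 81
Level 12: 27
Level 13: 9
Level 14: 3
Level 15: 1

The root is level 0 and the size-1 base case is level 15 (the tree spans levels 0 through 15, i.e. 16 levels counting the root), so the depth is the number of divisions: log_3(14348907) = 15

The recursion tree depth is log_3(14348907) = 15. At each level, the problem size is divided by 3, so it takes 15 divisions to reduce to a base case of size 1. The algorithm makes 3 recursive calls at each level.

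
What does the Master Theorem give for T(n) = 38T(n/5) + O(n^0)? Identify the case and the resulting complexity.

Master Theorem for T(n) = 38T(n/5) + O(n^0):

a = 38, b = 5, c = 0
log_b(a) = log_5(38) = 2.2602

Case 1: c = 0 < log_5(38) = 2.2602
T(n) = O(n^(log_5 38))

For T(n) = 38T(n/5) + O(n^0): log_5(38) = 2.2602. This is Case 1 of the Master Theorem (c < log_b(a), work dominated by leaves), giving O(n^(log_5 38)).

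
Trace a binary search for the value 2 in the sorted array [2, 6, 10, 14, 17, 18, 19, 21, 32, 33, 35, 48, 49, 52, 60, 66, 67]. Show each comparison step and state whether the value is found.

Binary search for 2 in [2, 6, 10, 14, 17, 18, 19, 21, 32, 33, 35, 48, 49, 52, 60, 66, 67]:

lo=0, hi=16, mid=8, arr[mid]=32 -> 32 > 2, search left half
lo=0, hi=7, mid=3, arr[mid]=14 -> 14 > 2, search left half
lo=0, hi=2, mid=1, arr[mid]=6 -> 6 > 2, search left half
lo=0, hi=0, mid=0, arr[mid]=2 -> Found target at index 0!

Binary search finds 2 at index 0 after 4 comparisons. The search repeatedly halves the search space by comparing with the middle element.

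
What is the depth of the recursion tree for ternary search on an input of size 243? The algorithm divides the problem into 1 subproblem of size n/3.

For divide and conquer with division factor 3:

Problem sizes at each level:
Level 0: 243
Level 1: 81
Level 2: 27
Level 3: 9
Level 4: 3
Level 5: 1

The root is level 0 and the size-1 base case is level 5 (the tree spans levels 0 through 5, i.e. 6 levels counting the root), so the depth is the number of divisions: log_3(243) = 5

The recursion tree depth is log_3(243) = 5. At each level, the problem size is divided by 3, so it takes 5 divisions to reduce to a base case of size 1. The algorithm makes 1 recursive call at each level.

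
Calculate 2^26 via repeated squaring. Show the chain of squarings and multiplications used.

Computing 2^26 by squaring (build up from 2^1; each line after the first costs one multiplication):

2^1 = 2
2^2 = (2^1)^2 = 2^2 = 4
2^3 = 2 * 2^2 = 2 * 4 = 8
2^6 = (2^3)^2 = 8^2 = 64
2^12 = (2^6)^2 = 64^2 = 4096
2^13 = 2 * 2^12 = 2 * 4096 = 8192
2^26 = (2^13)^2 = 8192^2 = 67108864

Result: 67108864
Multiplications needed: 6 (6 lines after 2^1)

2^26 = 67108864. Using exponentiation by squaring, this requires 6 multiplications. The key idea: if the exponent is even, square the half-power; if odd, multiply by the base once.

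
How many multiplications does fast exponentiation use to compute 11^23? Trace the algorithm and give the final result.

Computing 11^23 by squaring (build up from 11^1; each line after the first costs one multiplication):

11^1 = 11
11^2 = (11^1)^2 = 11^2 = 121
11^4 = (11^2)^2 = 121^2 = 14641
11^5 = 11 * 11^4 = 11 * 14641 = 161051
11^10 = (11^5)^2 = 161051^2 = 25937424601
11^11 = 11 * 11^10 = 11 * 25937424601 = 285311670611
11^22 = (11^11)^2 = 285311670611^2 = 81402749386839761113321
11^23 = 11 * 11^22 = 11 * 81402749386839761113321 = 895430243255237372246531

Result: 895430243255237372246531
Multiplications needed: 7 (7 lines after 11^1)

11^23 = 895430243255237372246531. Using exponentiation by squaring, this requires 7 multiplications. The key idea: if the exponent is even, square the half-power; if odd, multiply by the base once.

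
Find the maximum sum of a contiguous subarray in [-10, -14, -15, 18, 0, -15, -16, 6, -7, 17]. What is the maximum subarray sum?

Using Kadane's algorithm on [-10, -14, -15, 18, 0, -15, -16, 6, -7, 17]:

Scanning through the array:
Position 1 (value -14): max_ending_here = -14, max_so_far = -10
Position 2 (value -15): max_ending_here = -15, max_so_far = -10
Position 3 (value 18): max_ending_here = 18, max_so_far = 18
Position 4 (value 0): max_ending_here = 18, max_so_far = 18
Position 5 (value -15): max_ending_here = 3, max_so_far = 18
Position 6 (value -16): max_ending_here = -13, max_so_far = 18
Position 7 (value 6): max_ending_here = 6, max_so_far = 18
Position 8 (value -7): max_ending_here = -1, max_so_far = 18
Position 9 (value 17): max_ending_here = 17, max_so_far = 18

Maximum subarray: [18]
Maximum sum: 18

The maximum subarray is [18] with sum 18. This subarray runs from index 3 to index 3.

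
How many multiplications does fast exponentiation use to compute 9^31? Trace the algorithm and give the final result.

Computing 9^31 by squaring (build up from 9^1; each line after the first costs one multiplication):

9^1 = 9
9^2 = (9^1)^2 = 9^2 = 81
9^3 = 9 * 9^2 = 9 * 81 = 729
9^6 = (9^3)^2 = 729^2 = 531441
9^7 = 9 * 9^6 = 9 * 531441 = 4782969
9^14 = (9^7)^2 = 4782969^2 = 22876792454961
9^15 = 9 * 9^14 = 9 * 22876792454961 = 205891132094649
9^30 = (9^15)^2 = 205891132094649^2 = 42391158275216203514294433201
9^31 = 9 * 9^30 = 9 * 42391158275216203514294433201 = 381520424476945831628649898809

Result: 381520424476945831628649898809
Multiplications needed: 8 (8 lines after 9^1)

9^31 = 381520424476945831628649898809. Using exponentiation by squaring, this requires 8 multiplications. The key idea: if the exponent is even, square the half-power; if odd, multiply by the base once.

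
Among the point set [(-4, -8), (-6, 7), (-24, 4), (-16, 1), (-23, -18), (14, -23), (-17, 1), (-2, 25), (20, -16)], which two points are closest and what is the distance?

Computing all pairwise distances among 9 points:

d((-4, -8), (-6, 7)) = 15.1327
d((-4, -8), (-24, 4)) = 23.3238
d((-4, -8), (-16, 1)) = 15.0
d((-4, -8), (-23, -18)) = 21.4709
d((-4, -8), (14, -23)) = 23.4307
d((-4, -8), (-17, 1)) = 15.8114
d((-4, -8), (-2, 25)) = 33.0606
d((-4, -8), (20, -16)) = 25.2982
d((-6, 7), (-24, 4)) = 18.2483
d((-6, 7), (-16, 1)) = 11.6619
d((-6, 7), (-23, -18)) = 30.2324
d((-6, 7), (14, -23)) = 36.0555
d((-6, 7), (-17, 1)) = 12.53
d((-6, 7), (-2, 25)) = 18.4391
d((-6, 7), (20, -16)) = 34.7131
d((-24, 4), (-16, 1)) = 8.544
d((-24, 4), (-23, -18)) = 22.0227
d((-24, 4), (14, -23)) = 46.6154
d((-24, 4), (-17, 1)) = 7.6158
d((-24, 4), (-2, 25)) = 30.4138
d((-24, 4), (20, -16)) = 48.3322
d((-16, 1), (-23, -18)) = 20.2485
d((-16, 1), (14, -23)) = 38.4187
d((-16, 1), (-17, 1)) = 1.0 <-- minimum
d((-16, 1), (-2, 25)) = 27.7849
d((-16, 1), (20, -16)) = 39.8121
d((-23, -18), (14, -23)) = 37.3363
d((-23, -18), (-17, 1)) = 19.9249
d((-23, -18), (-2, 25)) = 47.8539
d((-23, -18), (20, -16)) = 43.0465
d((14, -23), (-17, 1)) = 39.2046
d((14, -23), (-2, 25)) = 50.5964
d((14, -23), (20, -16)) = 9.2195
d((-17, 1), (-2, 25)) = 28.3019
d((-17, 1), (20, -16)) = 40.7185
d((-2, 25), (20, -16)) = 46.5296

Closest pair: (-16, 1) and (-17, 1) with distance 1.0

The closest pair is (-16, 1) and (-17, 1) with Euclidean distance 1.0. For 9 points, brute-force pairwise comparison is shown above. For large n, the divide-and-conquer algorithm (sort by x, recurse on halves, check the dividing strip) achieves O(n log n).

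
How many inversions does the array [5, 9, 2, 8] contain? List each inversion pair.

Finding inversions in [5, 9, 2, 8]:

(0, 2): arr[0]=5 > arr[2]=2
(1, 2): arr[1]=9 > arr[2]=2
(1, 3): arr[1]=9 > arr[3]=8

Total inversions: 3

The array has 3 inversion(s): (0,2), (1,2), (1,3). Each pair (i,j) satisfies i < j and arr[i] > arr[j].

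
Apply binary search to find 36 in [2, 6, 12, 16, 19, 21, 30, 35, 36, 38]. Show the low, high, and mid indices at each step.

Binary search for 36 in [2, 6, 12, 16, 19, 21, 30, 35, 36, 38]:

lo=0, hi=9, mid=4, arr[mid]=19 -> 19 < 36, search right half
lo=5, hi=9, mid=7, arr[mid]=35 -> 35 < 36, search right half
lo=8, hi=9, mid=8, arr[mid]=36 -> Found target at index 8!

Binary search finds 36 at index 8 after 3 comparisons. The search repeatedly halves the search space by comparing with the middle element.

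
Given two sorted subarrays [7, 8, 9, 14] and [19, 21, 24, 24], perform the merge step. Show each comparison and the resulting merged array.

Merging process:

Compare 7 vs 19: take 7 from left. Merged: [7]
Compare 8 vs 19: take 8 from left. Merged: [7, 8]
Compare 9 vs 19: take 9 from left. Merged: [7, 8, 9]
Compare 14 vs 19: take 14 from left. Merged: [7, 8, 9, 14]
Append remaining from right: [19, 21, 24, 24]. Merged: [7, 8, 9, 14, 19, 21, 24, 24]

Final merged array: [7, 8, 9, 14, 19, 21, 24, 24]
Total comparisons: 4

The merged array is [7, 8, 9, 14, 19, 21, 24, 24], requiring 4 comparisons. The merge step runs in O(n) time where n is the total number of elements.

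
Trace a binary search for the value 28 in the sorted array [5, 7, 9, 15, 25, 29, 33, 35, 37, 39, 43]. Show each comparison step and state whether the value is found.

Binary search for 28 in [5, 7, 9, 15, 25, 29, 33, 35, 37, 39, 43]:

lo=0, hi=10, mid=5, arr[mid]=29 -> 29 > 28, search left half
lo=0, hi=4, mid=2, arr[mid]=9 -> 9 < 28, search right half
lo=3, hi=4, mid=3, arr[mid]=15 -> 15 < 28, search right half
lo=4, hi=4, mid=4, arr[mid]=25 -> 25 < 28, search right half
lo=5 > hi=4, target 28 not found

Binary search determines that 28 is not in the array after 4 comparisons. The search space was exhausted without finding the target.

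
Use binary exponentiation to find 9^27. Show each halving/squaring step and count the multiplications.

Computing 9^27 by squaring (build up from 9^1; each line after the first costs one multiplication):

9^1 = 9
9^2 = (9^1)^2 = 9^2 = 81
9^3 = 9 * 9^2 = 9 * 81 = 729
9^6 = (9^3)^2 = 729^2 = 531441
9^12 = (9^6)^2 = 531441^2 = 282429536481
9^13 = 9 * 9^12 = 9 * 282429536481 = 2541865828329
9^26 = (9^13)^2 = 2541865828329^2 = 6461081889226673298932241
9^27 = 9 * 9^26 = 9 * 6461081889226673298932241 = 58149737003040059690390169

Result: 58149737003040059690390169
Multiplications needed: 7 (7 lines after 9^1)

9^27 = 58149737003040059690390169. Using exponentiation by squaring, this requires 7 multiplications. The key idea: if the exponent is even, square the half-power; if odd, multiply by the base once.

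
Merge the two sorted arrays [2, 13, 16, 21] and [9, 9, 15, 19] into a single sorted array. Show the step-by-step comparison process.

Merging process:

Compare 2 vs 9: take 2 from left. Merged: [2]
Compare 13 vs 9: take 9 from right. Merged: [2, 9]
Compare 13 vs 9: take 9 from right. Merged: [2, 9, 9]
Compare 13 vs 15: take 13 from left. Merged: [2, 9, 9, 13]
Compare 16 vs 15: take 15 from right. Merged: [2, 9, 9, 13, 15]
Compare 16 vs 19: take 16 from left. Merged: [2, 9, 9, 13, 15, 16]
Compare 21 vs 19: take 19 from right. Merged: [2, 9, 9, 13, 15, 16, 19]
Append remaining from left: [21]. Merged: [2, 9, 9, 13, 15, 16, 19, 21]

Final merged array: [2, 9, 9, 13, 15, 16, 19, 21]
Total comparisons: 7

The merged array is [2, 9, 9, 13, 15, 16, 19, 21], requiring 7 comparisons. The merge step runs in O(n) time where n is the total number of elements.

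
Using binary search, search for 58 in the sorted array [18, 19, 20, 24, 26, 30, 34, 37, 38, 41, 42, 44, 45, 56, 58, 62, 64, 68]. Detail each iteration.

Binary search for 58 in [18, 19, 20, 24, 26, 30, 34, 37, 38, 41, 42, 44, 45, 56, 58, 62, 64, 68]:

lo=0, hi=17, mid=8, arr[mid]=38 -> 38 < 58, search right half
lo=9, hi=17, mid=13, arr[mid]=56 -> 56 < 58, search right half
lo=14, hi=17, mid=15, arr[mid]=62 -> 62 > 58, search left half
lo=14, hi=14, mid=14, arr[mid]=58 -> Found target at index 14!

Binary search finds 58 at index 14 after 4 comparisons. The search repeatedly halves the search space by comparing with the middle element.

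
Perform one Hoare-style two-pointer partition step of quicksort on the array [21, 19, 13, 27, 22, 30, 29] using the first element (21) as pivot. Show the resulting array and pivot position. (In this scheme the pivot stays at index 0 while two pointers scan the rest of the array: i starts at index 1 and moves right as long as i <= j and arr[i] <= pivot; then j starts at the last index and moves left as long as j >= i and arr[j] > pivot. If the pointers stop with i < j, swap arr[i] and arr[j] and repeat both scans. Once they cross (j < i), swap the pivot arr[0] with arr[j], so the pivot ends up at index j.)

Hoare-style two-pointer partition with pivot = 21:

Initial array: [21, 19, 13, 27, 22, 30, 29]

Pointers start at i = 1, j = 6.
i ends at 3, j ends at 2: the pointers have crossed (j < i), so scanning stops.

Swap pivot arr[0] with arr[2] to place pivot at position 2: [13, 19, 21, 27, 22, 30, 29]
Pivot position: 2

After partitioning with pivot 21, the array becomes [13, 19, 21, 27, 22, 30, 29]. The pivot is placed at index 2. All elements to the left of the pivot are <= 21, and all elements to the right are > 21.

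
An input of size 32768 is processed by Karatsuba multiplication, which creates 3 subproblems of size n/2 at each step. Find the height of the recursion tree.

For divide and conquer with division factor 2:

Problem sizes at each level:
Level 0: 32768
Level 1: 16384
Level 2: 8192
Level 3: 4096
Level 4: 2048
Level 5: 1024
Level 6: 512
Level 7: 256
Level 8: 128
Level 9: 64
Level 10: 32
Level 11: 16
Level 12: 8
Level 13: 4
Level 14: 2
Level 15: 1

The root is level 0 and the size-1 base case is level 15 (the tree spans levels 0 through 15, i.e. 16 levels counting the root), so the depth is the number of divisions: log_2(32768) = 15

The recursion tree depth is log_2(32768) = 15. At each level, the problem size is divided by 2, so it takes 15 divisions to reduce to a base case of size 1. The algorithm makes 3 recursive calls at each level.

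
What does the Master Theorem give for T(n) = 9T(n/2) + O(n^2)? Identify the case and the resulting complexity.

Master Theorem for T(n) = 9T(n/2) + O(n^2):

a = 9, b = 2, c = 2
log_b(a) = log_2(9) = 3.1699

Case 1: c = 2 < log_2(9) = 3.1699
T(n) = O(n^(log_2 9))

For T(n) = 9T(n/2) + O(n^2): log_2(9) = 3.1699. This is Case 1 of the Master Theorem (c < log_b(a), work dominated by leaves), giving O(n^(log_2 9)).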